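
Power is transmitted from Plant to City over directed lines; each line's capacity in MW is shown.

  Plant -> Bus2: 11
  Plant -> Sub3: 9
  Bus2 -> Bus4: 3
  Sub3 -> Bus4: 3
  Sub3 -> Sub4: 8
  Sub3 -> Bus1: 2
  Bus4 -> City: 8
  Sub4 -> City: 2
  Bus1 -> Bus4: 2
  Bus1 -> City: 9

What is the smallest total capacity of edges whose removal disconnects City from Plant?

Augment Plant→Bus2→Bus4→City: bottleneck 3, flow now 3.
Augment Plant→Sub3→Bus4→City: bottleneck 3, flow now 6.
Augment Plant→Sub3→Sub4→City: bottleneck 2, flow now 8.
Augment Plant→Sub3→Bus1→City: bottleneck 2, flow now 10.
No augmenting path remains; maximum flow = 10.
By max-flow min-cut, the minimum cut capacity equals the max flow.
In the residual graph, reachable from Plant: {Plant, Bus2, Sub3, Sub4}.
Min-cut edges: Bus2→Bus4 (3), Sub3→Bus4 (3), Sub3→Bus1 (2), Sub4→City (2); capacity 3 + 3 + 2 + 2 = 10.

10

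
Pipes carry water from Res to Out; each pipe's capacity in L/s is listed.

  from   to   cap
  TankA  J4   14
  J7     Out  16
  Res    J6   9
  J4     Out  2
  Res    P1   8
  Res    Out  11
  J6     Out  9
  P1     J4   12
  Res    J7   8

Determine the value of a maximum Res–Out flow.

30

Augment Res→Out: bottleneck 11, flow now 11.
Augment Res→J7→Out: bottleneck 8, flow now 19.
Augment Res→J6→Out: bottleneck 9, flow now 28.
Augment Res→P1→J4→Out: bottleneck 2, flow now 30.
No augmenting path remains; maximum flow = 30.
In the residual graph, reachable from Res: {Res, P1, J4}.
Min-cut edges: Res→J7 (8), Res→J6 (9), Res→Out (11), J4→Out (2); capacity 8 + 9 + 11 + 2 = 30.
This cut is saturated, so no flow can exceed 30.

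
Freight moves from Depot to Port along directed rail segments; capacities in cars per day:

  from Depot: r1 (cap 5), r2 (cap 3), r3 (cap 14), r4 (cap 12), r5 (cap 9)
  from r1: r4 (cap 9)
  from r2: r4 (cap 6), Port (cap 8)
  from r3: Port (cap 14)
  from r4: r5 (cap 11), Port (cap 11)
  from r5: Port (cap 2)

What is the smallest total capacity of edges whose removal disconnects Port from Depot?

Augment Depot→r2→Port: bottleneck 3, flow now 3.
Augment Depot→r3→Port: bottleneck 14, flow now 17.
Augment Depot→r4→Port: bottleneck 11, flow now 28.
Augment Depot→r5→Port: bottleneck 2, flow now 30.
No augmenting path remains; maximum flow = 30.
By max-flow min-cut, the minimum cut capacity equals the max flow.
In the residual graph, reachable from Depot: {Depot, r1, r4, r5}.
Min-cut edges: Depot→r2 (3), Depot→r3 (14), r4→Port (11), r5→Port (2); capacity 3 + 14 + 11 + 2 = 30.

30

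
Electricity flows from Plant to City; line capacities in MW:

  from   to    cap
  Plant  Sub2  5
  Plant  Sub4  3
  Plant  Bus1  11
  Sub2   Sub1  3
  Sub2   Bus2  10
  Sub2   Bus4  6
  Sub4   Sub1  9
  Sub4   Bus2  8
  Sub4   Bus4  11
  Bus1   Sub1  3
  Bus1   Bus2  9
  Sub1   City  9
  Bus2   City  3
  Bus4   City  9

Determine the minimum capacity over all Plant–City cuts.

14

Augment Plant→Sub2→Sub1→City: bottleneck 3, flow now 3.
Augment Plant→Sub2→Bus2→City: bottleneck 2, flow now 5.
Augment Plant→Sub4→Sub1→City: bottleneck 3, flow now 8.
Augment Plant→Bus1→Sub1→City: bottleneck 3, flow now 11.
Augment Plant→Bus1→Bus2→City: bottleneck 1, flow now 12.
Augment Plant→Bus1→Bus2→Sub2→Bus4→City: bottleneck 2, flow now 14. (uses reverse residual edge)
No augmenting path remains; maximum flow = 14.
By max-flow min-cut, the minimum cut capacity equals the max flow.
In the residual graph, reachable from Plant: {Plant, Bus1, Bus2}.
Min-cut edges: Plant→Sub2 (5), Plant→Sub4 (3), Bus1→Sub1 (3), Bus2→City (3); capacity 5 + 3 + 3 + 3 = 14.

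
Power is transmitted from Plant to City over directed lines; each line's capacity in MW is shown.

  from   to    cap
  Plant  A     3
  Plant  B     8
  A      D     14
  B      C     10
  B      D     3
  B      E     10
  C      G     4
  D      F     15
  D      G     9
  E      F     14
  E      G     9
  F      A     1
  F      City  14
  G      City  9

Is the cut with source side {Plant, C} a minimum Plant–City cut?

Given cut capacity: 3 + 8 + 4 = 15.
Augment Plant→A→D→F→City: bottleneck 3, flow now 3.
Augment Plant→B→C→G→City: bottleneck 4, flow now 7.
Augment Plant→B→D→F→City: bottleneck 3, flow now 10.
Augment Plant→B→E→F→City: bottleneck 1, flow now 11.
No augmenting path remains; maximum flow = 11.
In the residual graph, reachable from Plant: {Plant}.
Min-cut edges: Plant→A (3), Plant→B (8); capacity 3 + 8 = 11.
Cut capacity 15 exceeds the max flow 11, so it is not minimum.

No — its capacity is 15, but the minimum cut has capacity 11.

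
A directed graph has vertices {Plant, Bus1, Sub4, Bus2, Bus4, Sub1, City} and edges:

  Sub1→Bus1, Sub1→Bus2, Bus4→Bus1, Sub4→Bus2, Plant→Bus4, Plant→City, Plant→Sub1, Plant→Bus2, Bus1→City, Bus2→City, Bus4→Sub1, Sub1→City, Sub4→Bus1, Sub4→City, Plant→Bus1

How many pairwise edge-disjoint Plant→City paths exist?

4

Assign every edge capacity 1; by Menger, the answer equals the max flow.
Path Plant→City (+1); total 1.
Path Plant→Bus1→City (+1); total 2.
Path Plant→Bus2→City (+1); total 3.
Path Plant→Sub1→City (+1); total 4.
No residual Plant→City path; max flow = 4.
Certifying cut of size 4: {Bus1→City, Bus2→City, Plant→City, Sub1→City}.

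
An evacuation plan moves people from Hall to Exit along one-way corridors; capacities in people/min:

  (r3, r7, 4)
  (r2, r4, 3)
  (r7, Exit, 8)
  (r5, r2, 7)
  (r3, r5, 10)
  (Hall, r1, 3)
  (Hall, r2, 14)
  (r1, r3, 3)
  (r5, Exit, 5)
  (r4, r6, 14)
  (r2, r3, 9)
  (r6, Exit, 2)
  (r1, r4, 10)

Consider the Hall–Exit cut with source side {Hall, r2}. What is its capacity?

15

Edges leaving {Hall, r2}: Hall→r1 (3), r2→r3 (9), r2→r4 (3).
Cut capacity = 3 + 9 + 3 = 15.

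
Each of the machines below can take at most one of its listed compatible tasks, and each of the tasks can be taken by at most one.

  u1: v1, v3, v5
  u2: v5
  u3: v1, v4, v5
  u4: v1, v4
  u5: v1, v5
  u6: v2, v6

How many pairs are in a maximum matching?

Unit-capacity flow: source→left, listed edges, right→sink; max matching = max flow.
Augmenting path u1→v1 (+1); matched 1.
Augmenting path u2→v5 (+1); matched 2.
Augmenting path u3→v4 (+1); matched 3.
Augmenting path u6→v2 (+1); matched 4.
Augmenting path u4→v1→u1→v3 (+1); matched 5.
No augmenting path remains; maximum matching = 5.
König certificate: {u1, u6, v1, v4, v5} is a vertex cover of size 5 (every listed pair touches it), so no matching can be larger.

5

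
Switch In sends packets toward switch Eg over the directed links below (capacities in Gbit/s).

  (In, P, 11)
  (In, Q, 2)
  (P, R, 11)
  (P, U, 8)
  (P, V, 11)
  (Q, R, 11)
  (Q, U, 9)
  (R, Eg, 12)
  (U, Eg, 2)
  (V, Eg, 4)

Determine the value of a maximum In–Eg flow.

13

Augment In→P→R→Eg: bottleneck 11, flow now 11.
Augment In→Q→R→Eg: bottleneck 1, flow now 12.
Augment In→Q→U→Eg: bottleneck 1, flow now 13.
No augmenting path remains; maximum flow = 13.
In the residual graph, reachable from In: {In}.
Min-cut edges: In→P (11), In→Q (2); capacity 11 + 2 = 13.
This cut is saturated, so no flow can exceed 13.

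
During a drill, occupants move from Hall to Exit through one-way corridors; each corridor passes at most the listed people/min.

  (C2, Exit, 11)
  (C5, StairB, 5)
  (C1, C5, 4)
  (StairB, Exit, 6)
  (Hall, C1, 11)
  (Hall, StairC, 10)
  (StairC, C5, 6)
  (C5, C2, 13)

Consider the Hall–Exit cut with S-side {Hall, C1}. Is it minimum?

No — its capacity is 14, but the minimum cut has capacity 10.

Given cut capacity: 10 + 4 = 14.
Augment Hall→StairC→C5→C2→Exit: bottleneck 6, flow now 6.
Augment Hall→C1→C5→C2→Exit: bottleneck 4, flow now 10.
No augmenting path remains; maximum flow = 10.
In the residual graph, reachable from Hall: {Hall, StairC, C1}.
Min-cut edges: StairC→C5 (6), C1→C5 (4); capacity 6 + 4 = 10.
Cut capacity 14 exceeds the max flow 10, so it is not minimum.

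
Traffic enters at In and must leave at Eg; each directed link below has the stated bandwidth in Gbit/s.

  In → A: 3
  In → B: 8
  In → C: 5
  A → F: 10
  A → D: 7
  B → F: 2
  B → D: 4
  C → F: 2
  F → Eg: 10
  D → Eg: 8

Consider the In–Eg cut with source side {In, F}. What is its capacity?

Edges leaving {In, F}: In→A (3), In→B (8), In→C (5), F→Eg (10).
Cut capacity = 3 + 8 + 5 + 10 = 26.

26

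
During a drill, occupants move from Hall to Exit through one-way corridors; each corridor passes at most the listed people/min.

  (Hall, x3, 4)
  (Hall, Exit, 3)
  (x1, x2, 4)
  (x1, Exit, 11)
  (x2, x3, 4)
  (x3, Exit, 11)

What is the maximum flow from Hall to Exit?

Augment Hall→Exit: bottleneck 3, flow now 3.
Augment Hall→x3→Exit: bottleneck 4, flow now 7.
No augmenting path remains; maximum flow = 7.
In the residual graph, reachable from Hall: {Hall}.
Min-cut edges: Hall→x3 (4), Hall→Exit (3); capacity 4 + 3 = 7.
This cut is saturated, so no flow can exceed 7.

7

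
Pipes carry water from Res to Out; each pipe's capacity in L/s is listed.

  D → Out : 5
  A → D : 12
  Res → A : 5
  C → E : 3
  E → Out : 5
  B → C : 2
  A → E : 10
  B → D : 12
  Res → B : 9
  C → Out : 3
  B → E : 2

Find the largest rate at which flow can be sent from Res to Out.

Augment Res→A→D→Out: bottleneck 5, flow now 5.
Augment Res→B→C→Out: bottleneck 2, flow now 7.
Augment Res→B→E→Out: bottleneck 2, flow now 9.
Augment Res→B→D→A→E→Out: bottleneck 3, flow now 12. (uses reverse residual edge)
No augmenting path remains; maximum flow = 12.
In the residual graph, reachable from Res: {Res, A, B, D, E}.
Min-cut edges: B→C (2), D→Out (5), E→Out (5); capacity 2 + 5 + 5 = 12.
This cut is saturated, so no flow can exceed 12.

12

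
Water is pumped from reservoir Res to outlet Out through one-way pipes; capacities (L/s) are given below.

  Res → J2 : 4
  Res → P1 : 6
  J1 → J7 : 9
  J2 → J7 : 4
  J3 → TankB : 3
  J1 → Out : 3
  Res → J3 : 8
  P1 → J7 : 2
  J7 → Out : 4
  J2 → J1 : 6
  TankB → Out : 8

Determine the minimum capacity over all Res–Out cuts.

Augment Res→J3→TankB→Out: bottleneck 3, flow now 3.
Augment Res→P1→J7→Out: bottleneck 2, flow now 5.
Augment Res→J2→J7→Out: bottleneck 2, flow now 7.
Augment Res→J2→J1→Out: bottleneck 2, flow now 9.
No augmenting path remains; maximum flow = 9.
By max-flow min-cut, the minimum cut capacity equals the max flow.
In the residual graph, reachable from Res: {Res, J3, P1}.
Min-cut edges: Res→J2 (4), J3→TankB (3), P1→J7 (2); capacity 4 + 3 + 2 = 9.

9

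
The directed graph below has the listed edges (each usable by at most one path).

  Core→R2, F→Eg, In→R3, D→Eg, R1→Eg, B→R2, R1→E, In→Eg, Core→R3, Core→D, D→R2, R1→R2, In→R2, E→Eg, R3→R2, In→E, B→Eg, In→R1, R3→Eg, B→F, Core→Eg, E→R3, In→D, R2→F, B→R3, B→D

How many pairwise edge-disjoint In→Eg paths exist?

6

Assign every edge capacity 1; by Menger, the answer equals the max flow.
Path In→Eg (+1); total 1.
Path In→R1→Eg (+1); total 2.
Path In→R3→Eg (+1); total 3.
Path In→D→Eg (+1); total 4.
Path In→E→Eg (+1); total 5.
Path In→R2→F→Eg (+1); total 6.
No residual In→Eg path; max flow = 6.
Certifying cut of size 6: {In→D, In→E, In→Eg, In→R1, In→R2, In→R3}.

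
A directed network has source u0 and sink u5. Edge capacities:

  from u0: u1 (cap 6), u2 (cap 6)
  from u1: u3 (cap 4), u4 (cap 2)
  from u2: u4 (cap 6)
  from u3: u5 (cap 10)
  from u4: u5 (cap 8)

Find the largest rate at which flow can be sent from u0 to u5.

Augment u0→u1→u3→u5: bottleneck 4, flow now 4.
Augment u0→u1→u4→u5: bottleneck 2, flow now 6.
Augment u0→u2→u4→u5: bottleneck 6, flow now 12.
No augmenting path remains; maximum flow = 12.
In the residual graph, reachable from u0: {u0}.
Min-cut edges: u0→u1 (6), u0→u2 (6); capacity 6 + 6 = 12.
This cut is saturated, so no flow can exceed 12.

12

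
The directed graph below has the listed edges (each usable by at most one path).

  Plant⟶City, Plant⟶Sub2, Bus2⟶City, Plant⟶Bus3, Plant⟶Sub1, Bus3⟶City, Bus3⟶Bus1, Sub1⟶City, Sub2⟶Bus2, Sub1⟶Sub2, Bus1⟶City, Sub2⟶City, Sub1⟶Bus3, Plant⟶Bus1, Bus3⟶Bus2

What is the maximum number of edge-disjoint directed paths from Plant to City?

5

Assign every edge capacity 1; by Menger, the answer equals the max flow.
Path Plant→City (+1); total 1.
Path Plant→Bus1→City (+1); total 2.
Path Plant→Sub1→City (+1); total 3.
Path Plant→Sub2→City (+1); total 4.
Path Plant→Bus3→City (+1); total 5.
No residual Plant→City path; max flow = 5.
Certifying cut of size 5: {Plant→Bus1, Plant→Bus3, Plant→City, Plant→Sub1, Plant→Sub2}.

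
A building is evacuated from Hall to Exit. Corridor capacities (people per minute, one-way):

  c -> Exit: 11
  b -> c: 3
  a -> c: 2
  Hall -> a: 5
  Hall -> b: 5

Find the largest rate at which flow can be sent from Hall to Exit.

Augment Hall→a→c→Exit: bottleneck 2, flow now 2.
Augment Hall→b→c→Exit: bottleneck 3, flow now 5.
No augmenting path remains; maximum flow = 5.
In the residual graph, reachable from Hall: {Hall, a, b}.
Min-cut edges: a→c (2), b→c (3); capacity 2 + 3 = 5.
This cut is saturated, so no flow can exceed 5.

5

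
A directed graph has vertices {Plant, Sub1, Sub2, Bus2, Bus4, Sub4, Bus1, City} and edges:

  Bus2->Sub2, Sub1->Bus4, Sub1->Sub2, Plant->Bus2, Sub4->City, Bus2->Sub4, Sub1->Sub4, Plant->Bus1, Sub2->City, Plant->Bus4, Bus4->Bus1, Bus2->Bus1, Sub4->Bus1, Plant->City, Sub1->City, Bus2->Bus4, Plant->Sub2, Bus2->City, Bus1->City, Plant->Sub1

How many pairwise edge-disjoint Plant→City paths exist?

5

Assign every edge capacity 1; by Menger, the answer equals the max flow.
Path Plant→City (+1); total 1.
Path Plant→Sub1→City (+1); total 2.
Path Plant→Sub2→City (+1); total 3.
Path Plant→Bus2→City (+1); total 4.
Path Plant→Bus1→City (+1); total 5.
No residual Plant→City path; max flow = 5.
Certifying cut of size 5: {Bus1→City, Plant→Bus2, Plant→City, Plant→Sub1, Plant→Sub2}.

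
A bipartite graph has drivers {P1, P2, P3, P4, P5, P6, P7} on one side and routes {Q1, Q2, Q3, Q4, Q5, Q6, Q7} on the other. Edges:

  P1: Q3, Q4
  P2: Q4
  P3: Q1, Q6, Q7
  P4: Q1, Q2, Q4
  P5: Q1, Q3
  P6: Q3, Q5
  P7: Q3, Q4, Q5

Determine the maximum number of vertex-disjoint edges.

Unit-capacity flow: source→left, listed edges, right→sink; max matching = max flow.
Augmenting path P1→Q3 (+1); matched 1.
Augmenting path P2→Q4 (+1); matched 2.
Augmenting path P3→Q1 (+1); matched 3.
Augmenting path P4→Q2 (+1); matched 4.
Augmenting path P6→Q5 (+1); matched 5.
Augmenting path P5→Q1→P3→Q6 (+1); matched 6.
No augmenting path remains; maximum matching = 6.
König certificate: {P3, P4, P5, Q3, Q4, Q5} is a vertex cover of size 6 (every listed pair touches it), so no matching can be larger.

6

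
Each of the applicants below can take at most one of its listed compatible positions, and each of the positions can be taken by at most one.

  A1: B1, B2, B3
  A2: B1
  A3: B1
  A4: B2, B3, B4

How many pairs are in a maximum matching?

3

Unit-capacity flow: source→left, listed edges, right→sink; max matching = max flow.
Augmenting path A1→B1 (+1); matched 1.
Augmenting path A4→B2 (+1); matched 2.
Augmenting path A2→B1→A1→B3 (+1); matched 3.
No augmenting path remains; maximum matching = 3.
König certificate: {A1, A4, B1} is a vertex cover of size 3 (every listed pair touches it), so no matching can be larger.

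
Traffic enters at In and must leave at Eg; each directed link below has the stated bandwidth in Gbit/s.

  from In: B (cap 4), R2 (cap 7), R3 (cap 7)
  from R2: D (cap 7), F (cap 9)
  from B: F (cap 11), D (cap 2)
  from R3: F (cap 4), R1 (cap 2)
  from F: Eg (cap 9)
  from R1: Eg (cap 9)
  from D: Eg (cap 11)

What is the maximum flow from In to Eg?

Augment In→R2→F→Eg: bottleneck 7, flow now 7.
Augment In→B→F→Eg: bottleneck 2, flow now 9.
Augment In→B→D→Eg: bottleneck 2, flow now 11.
Augment In→R3→R1→Eg: bottleneck 2, flow now 13.
Augment In→R3→F→R2→D→Eg: bottleneck 4, flow now 17. (uses reverse residual edge)
No augmenting path remains; maximum flow = 17.
In the residual graph, reachable from In: {In, R3}.
Min-cut edges: In→R2 (7), In→B (4), R3→F (4), R3→R1 (2); capacity 7 + 4 + 4 + 2 = 17.
This cut is saturated, so no flow can exceed 17.

17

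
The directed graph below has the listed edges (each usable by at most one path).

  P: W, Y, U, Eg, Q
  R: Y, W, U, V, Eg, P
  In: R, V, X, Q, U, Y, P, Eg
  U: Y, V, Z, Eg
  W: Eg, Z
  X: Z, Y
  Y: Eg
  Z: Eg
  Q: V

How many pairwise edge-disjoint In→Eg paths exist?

Assign every edge capacity 1; by Menger, the answer equals the max flow.
Path In→Eg (+1); total 1.
Path In→P→Eg (+1); total 2.
Path In→R→Eg (+1); total 3.
Path In→U→Eg (+1); total 4.
Path In→Y→Eg (+1); total 5.
Path In→X→Z→Eg (+1); total 6.
No residual In→Eg path; max flow = 6.
Certifying cut of size 6: {In→Eg, In→P, In→R, In→U, In→X, In→Y}.

6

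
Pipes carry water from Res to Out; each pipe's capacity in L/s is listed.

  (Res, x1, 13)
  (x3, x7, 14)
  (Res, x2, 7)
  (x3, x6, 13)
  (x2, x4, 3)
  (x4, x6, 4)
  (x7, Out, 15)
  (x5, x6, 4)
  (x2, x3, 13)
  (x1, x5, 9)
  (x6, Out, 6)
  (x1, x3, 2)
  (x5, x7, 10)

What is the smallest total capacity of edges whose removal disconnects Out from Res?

Augment Res→x1→x3→x6→Out: bottleneck 2, flow now 2.
Augment Res→x1→x5→x6→Out: bottleneck 4, flow now 6.
Augment Res→x1→x5→x7→Out: bottleneck 5, flow now 11.
Augment Res→x2→x3→x7→Out: bottleneck 7, flow now 18.
No augmenting path remains; maximum flow = 18.
By max-flow min-cut, the minimum cut capacity equals the max flow.
In the residual graph, reachable from Res: {Res, x1}.
Min-cut edges: Res→x2 (7), x1→x3 (2), x1→x5 (9); capacity 7 + 2 + 9 = 18.

18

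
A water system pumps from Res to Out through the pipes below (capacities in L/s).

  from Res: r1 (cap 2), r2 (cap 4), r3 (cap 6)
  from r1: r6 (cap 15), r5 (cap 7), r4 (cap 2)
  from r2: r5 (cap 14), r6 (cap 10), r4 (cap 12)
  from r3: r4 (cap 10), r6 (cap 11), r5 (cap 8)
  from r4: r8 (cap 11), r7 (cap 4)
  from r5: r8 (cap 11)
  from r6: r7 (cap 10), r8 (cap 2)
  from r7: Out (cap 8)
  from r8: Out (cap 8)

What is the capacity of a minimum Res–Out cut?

Augment Res→r1→r4→r7→Out: bottleneck 2, flow now 2.
Augment Res→r2→r4→r7→Out: bottleneck 2, flow now 4.
Augment Res→r2→r4→r8→Out: bottleneck 2, flow now 6.
Augment Res→r3→r4→r8→Out: bottleneck 6, flow now 12.
No augmenting path remains; maximum flow = 12.
By max-flow min-cut, the minimum cut capacity equals the max flow.
In the residual graph, reachable from Res: {Res}.
Min-cut edges: Res→r1 (2), Res→r2 (4), Res→r3 (6); capacity 2 + 4 + 6 = 12.

12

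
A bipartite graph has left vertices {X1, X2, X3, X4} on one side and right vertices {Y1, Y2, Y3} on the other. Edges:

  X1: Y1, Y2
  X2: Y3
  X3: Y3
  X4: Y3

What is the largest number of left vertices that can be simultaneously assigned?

Unit-capacity flow: source→left, listed edges, right→sink; max matching = max flow.
Augmenting path X1→Y1 (+1); matched 1.
Augmenting path X2→Y3 (+1); matched 2.
No augmenting path remains; maximum matching = 2.
König certificate: {X1, Y3} is a vertex cover of size 2 (every listed pair touches it), so no matching can be larger.

2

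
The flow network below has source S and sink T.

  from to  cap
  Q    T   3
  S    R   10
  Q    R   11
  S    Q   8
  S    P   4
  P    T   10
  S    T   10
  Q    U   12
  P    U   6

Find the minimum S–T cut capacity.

Augment S→T: bottleneck 10, flow now 10.
Augment S→P→T: bottleneck 4, flow now 14.
Augment S→Q→T: bottleneck 3, flow now 17.
No augmenting path remains; maximum flow = 17.
By max-flow min-cut, the minimum cut capacity equals the max flow.
In the residual graph, reachable from S: {S, Q, R, U}.
Min-cut edges: S→P (4), S→T (10), Q→T (3); capacity 4 + 10 + 3 = 17.

17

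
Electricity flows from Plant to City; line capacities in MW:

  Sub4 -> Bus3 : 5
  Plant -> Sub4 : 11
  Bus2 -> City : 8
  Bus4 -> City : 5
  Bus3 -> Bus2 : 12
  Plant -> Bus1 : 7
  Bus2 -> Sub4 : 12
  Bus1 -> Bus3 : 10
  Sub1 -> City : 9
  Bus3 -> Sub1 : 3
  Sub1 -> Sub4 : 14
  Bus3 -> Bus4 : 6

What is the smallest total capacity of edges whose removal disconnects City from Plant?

12

Augment Plant→Bus1→Bus3→Sub1→City: bottleneck 3, flow now 3.
Augment Plant→Bus1→Bus3→Bus2→City: bottleneck 4, flow now 7.
Augment Plant→Sub4→Bus3→Bus2→City: bottleneck 4, flow now 11.
Augment Plant→Sub4→Bus3→Bus4→City: bottleneck 1, flow now 12.
No augmenting path remains; maximum flow = 12.
By max-flow min-cut, the minimum cut capacity equals the max flow.
In the residual graph, reachable from Plant: {Plant, Sub4}.
Min-cut edges: Plant→Bus1 (7), Sub4→Bus3 (5); capacity 7 + 5 = 12.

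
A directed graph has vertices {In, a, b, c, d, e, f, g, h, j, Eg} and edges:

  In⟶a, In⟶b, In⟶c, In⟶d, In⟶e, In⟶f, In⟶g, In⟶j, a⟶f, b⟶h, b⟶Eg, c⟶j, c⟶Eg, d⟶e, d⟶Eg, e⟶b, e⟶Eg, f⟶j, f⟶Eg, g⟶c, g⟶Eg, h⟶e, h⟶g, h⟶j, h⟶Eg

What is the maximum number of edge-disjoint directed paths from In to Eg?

Assign every edge capacity 1; by Menger, the answer equals the max flow.
Path In→b→Eg (+1); total 1.
Path In→c→Eg (+1); total 2.
Path In→d→Eg (+1); total 3.
Path In→e→Eg (+1); total 4.
Path In→f→Eg (+1); total 5.
Path In→g→Eg (+1); total 6.
No residual In→Eg path; max flow = 6.
Certifying cut of size 6: {In→b, In→c, In→d, In→e, In→g, f→Eg}.

6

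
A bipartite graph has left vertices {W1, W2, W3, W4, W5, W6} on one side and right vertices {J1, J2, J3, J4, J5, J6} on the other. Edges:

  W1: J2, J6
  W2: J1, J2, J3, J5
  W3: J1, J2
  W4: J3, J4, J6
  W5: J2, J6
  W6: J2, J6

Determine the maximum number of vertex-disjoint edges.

Unit-capacity flow: source→left, listed edges, right→sink; max matching = max flow.
Augmenting path W1→J2 (+1); matched 1.
Augmenting path W2→J1 (+1); matched 2.
Augmenting path W4→J3 (+1); matched 3.
Augmenting path W5→J6 (+1); matched 4.
Augmenting path W3→J1→W2→J5 (+1); matched 5.
No augmenting path remains; maximum matching = 5.
König certificate: {W2, W3, W4, J2, J6} is a vertex cover of size 5 (every listed pair touches it), so no matching can be larger.

5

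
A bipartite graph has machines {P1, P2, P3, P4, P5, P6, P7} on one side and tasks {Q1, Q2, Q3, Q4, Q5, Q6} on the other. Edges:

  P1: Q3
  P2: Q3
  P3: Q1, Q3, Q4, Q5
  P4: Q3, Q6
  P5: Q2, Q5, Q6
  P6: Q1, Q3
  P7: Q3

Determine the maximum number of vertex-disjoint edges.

5

Unit-capacity flow: source→left, listed edges, right→sink; max matching = max flow.
Augmenting path P1→Q3 (+1); matched 1.
Augmenting path P3→Q1 (+1); matched 2.
Augmenting path P4→Q6 (+1); matched 3.
Augmenting path P5→Q2 (+1); matched 4.
Augmenting path P6→Q1→P3→Q4 (+1); matched 5.
No augmenting path remains; maximum matching = 5.
König certificate: {P3, P4, P5, P6, Q3} is a vertex cover of size 5 (every listed pair touches it), so no matching can be larger.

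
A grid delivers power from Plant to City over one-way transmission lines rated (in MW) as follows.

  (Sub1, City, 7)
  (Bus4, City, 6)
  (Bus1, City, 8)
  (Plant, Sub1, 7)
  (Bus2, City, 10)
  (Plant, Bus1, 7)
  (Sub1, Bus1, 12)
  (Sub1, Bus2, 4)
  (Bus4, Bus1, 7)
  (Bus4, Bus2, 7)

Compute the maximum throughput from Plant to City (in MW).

14

Augment Plant→Sub1→City: bottleneck 7, flow now 7.
Augment Plant→Bus1→City: bottleneck 7, flow now 14.
No augmenting path remains; maximum flow = 14.
In the residual graph, reachable from Plant: {Plant}.
Min-cut edges: Plant→Sub1 (7), Plant→Bus1 (7); capacity 7 + 7 = 14.
This cut is saturated, so no flow can exceed 14.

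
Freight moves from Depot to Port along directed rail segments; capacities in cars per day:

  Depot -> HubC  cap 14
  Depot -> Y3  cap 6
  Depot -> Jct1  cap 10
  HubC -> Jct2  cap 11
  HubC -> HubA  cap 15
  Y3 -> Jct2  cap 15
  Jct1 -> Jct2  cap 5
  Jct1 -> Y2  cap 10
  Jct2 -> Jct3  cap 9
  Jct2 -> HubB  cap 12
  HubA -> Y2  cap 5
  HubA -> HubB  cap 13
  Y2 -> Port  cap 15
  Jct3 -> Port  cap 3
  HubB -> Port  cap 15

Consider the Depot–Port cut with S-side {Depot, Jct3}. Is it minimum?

No — its capacity is 33, but the minimum cut has capacity 30.

Given cut capacity: 14 + 6 + 10 + 3 = 33.
Augment Depot→Jct1→Y2→Port: bottleneck 10, flow now 10.
Augment Depot→HubC→Jct2→Jct3→Port: bottleneck 3, flow now 13.
Augment Depot→HubC→Jct2→HubB→Port: bottleneck 8, flow now 21.
Augment Depot→HubC→HubA→Y2→Port: bottleneck 3, flow now 24.
Augment Depot→Y3→Jct2→HubB→Port: bottleneck 4, flow now 28.
Augment Depot→Y3→Jct2→HubC→HubA→Y2→Port: bottleneck 2, flow now 30. (uses reverse residual edge)
No augmenting path remains; maximum flow = 30.
In the residual graph, reachable from Depot: {Depot}.
Min-cut edges: Depot→HubC (14), Depot→Y3 (6), Depot→Jct1 (10); capacity 14 + 6 + 10 = 30.
Cut capacity 33 exceeds the max flow 30, so it is not minimum.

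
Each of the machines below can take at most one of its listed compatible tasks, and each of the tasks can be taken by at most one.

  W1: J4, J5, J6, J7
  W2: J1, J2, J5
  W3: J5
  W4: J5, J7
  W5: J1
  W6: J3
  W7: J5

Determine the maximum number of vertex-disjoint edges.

6

Unit-capacity flow: source→left, listed edges, right→sink; max matching = max flow.
Augmenting path W1→J4 (+1); matched 1.
Augmenting path W2→J1 (+1); matched 2.
Augmenting path W3→J5 (+1); matched 3.
Augmenting path W4→J7 (+1); matched 4.
Augmenting path W6→J3 (+1); matched 5.
Augmenting path W5→J1→W2→J2 (+1); matched 6.
No augmenting path remains; maximum matching = 6.
König certificate: {W1, W2, W4, W5, W6, J5} is a vertex cover of size 6 (every listed pair touches it), so no matching can be larger.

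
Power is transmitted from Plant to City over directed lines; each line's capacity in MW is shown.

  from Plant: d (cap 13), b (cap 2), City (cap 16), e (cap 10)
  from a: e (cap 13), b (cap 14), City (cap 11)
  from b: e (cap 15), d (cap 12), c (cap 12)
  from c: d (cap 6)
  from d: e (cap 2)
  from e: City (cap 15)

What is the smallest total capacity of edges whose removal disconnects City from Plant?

30

Augment Plant→City: bottleneck 16, flow now 16.
Augment Plant→e→City: bottleneck 10, flow now 26.
Augment Plant→b→e→City: bottleneck 2, flow now 28.
Augment Plant→d→e→City: bottleneck 2, flow now 30.
No augmenting path remains; maximum flow = 30.
By max-flow min-cut, the minimum cut capacity equals the max flow.
In the residual graph, reachable from Plant: {Plant, d}.
Min-cut edges: Plant→b (2), Plant→e (10), Plant→City (16), d→e (2); capacity 2 + 10 + 16 + 2 = 30.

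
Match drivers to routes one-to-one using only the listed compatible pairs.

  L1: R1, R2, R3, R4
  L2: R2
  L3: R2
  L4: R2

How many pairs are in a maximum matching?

Unit-capacity flow: source→left, listed edges, right→sink; max matching = max flow.
Augmenting path L1→R1 (+1); matched 1.
Augmenting path L2→R2 (+1); matched 2.
No augmenting path remains; maximum matching = 2.
König certificate: {L1, R2} is a vertex cover of size 2 (every listed pair touches it), so no matching can be larger.

2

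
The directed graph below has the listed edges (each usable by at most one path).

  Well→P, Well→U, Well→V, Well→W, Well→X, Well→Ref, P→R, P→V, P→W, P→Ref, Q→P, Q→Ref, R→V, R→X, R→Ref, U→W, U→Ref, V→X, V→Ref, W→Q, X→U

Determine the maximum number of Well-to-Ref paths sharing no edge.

5

Assign every edge capacity 1; by Menger, the answer equals the max flow.
Path Well→Ref (+1); total 1.
Path Well→P→Ref (+1); total 2.
Path Well→U→Ref (+1); total 3.
Path Well→V→Ref (+1); total 4.
Path Well→W→Q→Ref (+1); total 5.
No residual Well→Ref path; max flow = 5.
Certifying cut of size 5: {U→Ref, W→Q, Well→P, Well→Ref, Well→V}.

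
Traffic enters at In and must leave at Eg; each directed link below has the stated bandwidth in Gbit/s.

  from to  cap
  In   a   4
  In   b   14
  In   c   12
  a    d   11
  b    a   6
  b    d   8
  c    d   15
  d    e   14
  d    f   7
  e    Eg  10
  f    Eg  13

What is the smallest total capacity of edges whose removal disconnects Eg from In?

17

Augment In→a→d→e→Eg: bottleneck 4, flow now 4.
Augment In→b→d→e→Eg: bottleneck 6, flow now 10.
Augment In→b→d→f→Eg: bottleneck 2, flow now 12.
Augment In→c→d→f→Eg: bottleneck 5, flow now 17.
No augmenting path remains; maximum flow = 17.
By max-flow min-cut, the minimum cut capacity equals the max flow.
In the residual graph, reachable from In: {In, a, b, c, d, e}.
Min-cut edges: d→f (7), e→Eg (10); capacity 7 + 10 = 17.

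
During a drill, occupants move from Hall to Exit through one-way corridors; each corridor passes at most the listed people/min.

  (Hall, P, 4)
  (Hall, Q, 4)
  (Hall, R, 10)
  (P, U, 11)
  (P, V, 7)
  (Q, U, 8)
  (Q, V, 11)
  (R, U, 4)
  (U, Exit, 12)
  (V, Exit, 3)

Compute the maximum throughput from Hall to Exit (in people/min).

Augment Hall→P→U→Exit: bottleneck 4, flow now 4.
Augment Hall→Q→U→Exit: bottleneck 4, flow now 8.
Augment Hall→R→U→Exit: bottleneck 4, flow now 12.
No augmenting path remains; maximum flow = 12.
In the residual graph, reachable from Hall: {Hall, R}.
Min-cut edges: Hall→P (4), Hall→Q (4), R→U (4); capacity 4 + 4 + 4 = 12.
This cut is saturated, so no flow can exceed 12.

12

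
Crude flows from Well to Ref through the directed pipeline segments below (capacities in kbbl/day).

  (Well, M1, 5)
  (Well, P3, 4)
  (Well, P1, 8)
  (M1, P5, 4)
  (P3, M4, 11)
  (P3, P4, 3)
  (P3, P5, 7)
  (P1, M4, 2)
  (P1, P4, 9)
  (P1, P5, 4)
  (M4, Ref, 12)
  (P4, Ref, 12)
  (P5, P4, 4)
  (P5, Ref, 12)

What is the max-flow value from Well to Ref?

16

Augment Well→M1→P5→Ref: bottleneck 4, flow now 4.
Augment Well→P3→M4→Ref: bottleneck 4, flow now 8.
Augment Well→P1→M4→Ref: bottleneck 2, flow now 10.
Augment Well→P1→P4→Ref: bottleneck 6, flow now 16.
No augmenting path remains; maximum flow = 16.
In the residual graph, reachable from Well: {Well, M1}.
Min-cut edges: Well→P3 (4), Well→P1 (8), M1→P5 (4); capacity 4 + 8 + 4 = 16.
This cut is saturated, so no flow can exceed 16.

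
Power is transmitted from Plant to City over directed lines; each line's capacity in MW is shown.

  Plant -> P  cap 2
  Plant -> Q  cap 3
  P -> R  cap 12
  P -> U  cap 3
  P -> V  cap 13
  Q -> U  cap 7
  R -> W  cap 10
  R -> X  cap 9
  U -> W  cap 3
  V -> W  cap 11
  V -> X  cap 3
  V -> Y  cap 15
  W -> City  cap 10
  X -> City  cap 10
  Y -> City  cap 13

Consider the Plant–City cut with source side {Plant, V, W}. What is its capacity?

Edges leaving {Plant, V, W}: Plant→P (2), Plant→Q (3), V→X (3), V→Y (15), W→City (10).
Cut capacity = 2 + 3 + 3 + 15 + 10 = 33.

33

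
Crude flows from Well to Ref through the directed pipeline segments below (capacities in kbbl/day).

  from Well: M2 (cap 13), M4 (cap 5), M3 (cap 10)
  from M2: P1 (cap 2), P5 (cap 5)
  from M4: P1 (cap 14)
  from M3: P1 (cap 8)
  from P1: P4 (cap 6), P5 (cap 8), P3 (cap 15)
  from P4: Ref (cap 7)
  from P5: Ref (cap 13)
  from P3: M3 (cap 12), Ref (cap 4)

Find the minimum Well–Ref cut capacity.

Augment Well→M2→P5→Ref: bottleneck 5, flow now 5.
Augment Well→M2→P1→P4→Ref: bottleneck 2, flow now 7.
Augment Well→M4→P1→P4→Ref: bottleneck 4, flow now 11.
Augment Well→M4→P1→P5→Ref: bottleneck 1, flow now 12.
Augment Well→M3→P1→P5→Ref: bottleneck 7, flow now 19.
Augment Well→M3→P1→P3→Ref: bottleneck 1, flow now 20.
No augmenting path remains; maximum flow = 20.
By max-flow min-cut, the minimum cut capacity equals the max flow.
In the residual graph, reachable from Well: {Well, M2, M3}.
Min-cut edges: Well→M4 (5), M2→P1 (2), M2→P5 (5), M3→P1 (8); capacity 5 + 2 + 5 + 8 = 20.

20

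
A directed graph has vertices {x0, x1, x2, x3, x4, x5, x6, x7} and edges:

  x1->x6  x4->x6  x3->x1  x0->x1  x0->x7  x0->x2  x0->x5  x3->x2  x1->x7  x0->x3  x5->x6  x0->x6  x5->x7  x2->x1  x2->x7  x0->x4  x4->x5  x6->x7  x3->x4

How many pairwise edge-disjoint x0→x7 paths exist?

Assign every edge capacity 1; by Menger, the answer equals the max flow.
Path x0→x7 (+1); total 1.
Path x0→x1→x7 (+1); total 2.
Path x0→x2→x7 (+1); total 3.
Path x0→x5→x7 (+1); total 4.
Path x0→x6→x7 (+1); total 5.
No residual x0→x7 path; max flow = 5.
Certifying cut of size 5: {x0→x7, x1→x7, x2→x7, x5→x7, x6→x7}.

5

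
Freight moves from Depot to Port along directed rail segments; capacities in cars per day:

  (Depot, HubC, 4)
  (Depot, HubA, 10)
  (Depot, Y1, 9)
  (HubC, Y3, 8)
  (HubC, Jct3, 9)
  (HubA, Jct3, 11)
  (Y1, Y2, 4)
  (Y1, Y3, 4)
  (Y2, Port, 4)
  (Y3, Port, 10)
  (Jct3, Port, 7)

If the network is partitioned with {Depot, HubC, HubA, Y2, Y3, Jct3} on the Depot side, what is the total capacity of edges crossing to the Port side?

30

Edges leaving {Depot, HubC, HubA, Y2, Y3, Jct3}: Depot→Y1 (9), Y2→Port (4), Y3→Port (10), Jct3→Port (7).
Cut capacity = 9 + 4 + 10 + 7 = 30.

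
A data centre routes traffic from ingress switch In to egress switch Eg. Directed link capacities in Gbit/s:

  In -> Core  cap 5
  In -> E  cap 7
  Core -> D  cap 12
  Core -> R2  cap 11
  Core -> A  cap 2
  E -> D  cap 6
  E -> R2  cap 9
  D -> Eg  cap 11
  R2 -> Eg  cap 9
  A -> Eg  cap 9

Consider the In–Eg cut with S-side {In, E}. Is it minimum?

Given cut capacity: 5 + 6 + 9 = 20.
Augment In→Core→D→Eg: bottleneck 5, flow now 5.
Augment In→E→D→Eg: bottleneck 6, flow now 11.
Augment In→E→R2→Eg: bottleneck 1, flow now 12.
No augmenting path remains; maximum flow = 12.
In the residual graph, reachable from In: {In}.
Min-cut edges: In→Core (5), In→E (7); capacity 5 + 7 = 12.
Cut capacity 20 exceeds the max flow 12, so it is not minimum.

No — its capacity is 20, but the minimum cut has capacity 12.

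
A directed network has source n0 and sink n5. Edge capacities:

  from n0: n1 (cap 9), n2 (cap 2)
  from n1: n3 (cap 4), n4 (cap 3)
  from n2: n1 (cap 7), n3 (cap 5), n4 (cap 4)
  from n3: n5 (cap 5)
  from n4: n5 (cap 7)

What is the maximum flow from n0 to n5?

9

Augment n0→n1→n3→n5: bottleneck 4, flow now 4.
Augment n0→n1→n4→n5: bottleneck 3, flow now 7.
Augment n0→n2→n3→n5: bottleneck 1, flow now 8.
Augment n0→n2→n4→n5: bottleneck 1, flow now 9.
No augmenting path remains; maximum flow = 9.
In the residual graph, reachable from n0: {n0, n1}.
Min-cut edges: n0→n2 (2), n1→n3 (4), n1→n4 (3); capacity 2 + 4 + 3 = 9.
This cut is saturated, so no flow can exceed 9.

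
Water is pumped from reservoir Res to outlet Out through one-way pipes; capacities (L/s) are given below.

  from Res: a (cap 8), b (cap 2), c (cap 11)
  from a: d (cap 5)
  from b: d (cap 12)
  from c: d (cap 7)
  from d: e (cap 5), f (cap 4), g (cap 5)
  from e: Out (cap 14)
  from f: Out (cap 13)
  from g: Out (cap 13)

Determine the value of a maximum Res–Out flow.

14

Augment Res→a→d→e→Out: bottleneck 5, flow now 5.
Augment Res→b→d→f→Out: bottleneck 2, flow now 7.
Augment Res→c→d→f→Out: bottleneck 2, flow now 9.
Augment Res→c→d→g→Out: bottleneck 5, flow now 14.
No augmenting path remains; maximum flow = 14.
In the residual graph, reachable from Res: {Res, a, c}.
Min-cut edges: Res→b (2), a→d (5), c→d (7); capacity 2 + 5 + 7 = 14.
This cut is saturated, so no flow can exceed 14.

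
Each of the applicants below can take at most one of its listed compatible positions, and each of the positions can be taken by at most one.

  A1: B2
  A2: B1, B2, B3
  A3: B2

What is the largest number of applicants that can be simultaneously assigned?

2

Unit-capacity flow: source→left, listed edges, right→sink; max matching = max flow.
Augmenting path A1→B2 (+1); matched 1.
Augmenting path A2→B1 (+1); matched 2.
No augmenting path remains; maximum matching = 2.
König certificate: {A2, B2} is a vertex cover of size 2 (every listed pair touches it), so no matching can be larger.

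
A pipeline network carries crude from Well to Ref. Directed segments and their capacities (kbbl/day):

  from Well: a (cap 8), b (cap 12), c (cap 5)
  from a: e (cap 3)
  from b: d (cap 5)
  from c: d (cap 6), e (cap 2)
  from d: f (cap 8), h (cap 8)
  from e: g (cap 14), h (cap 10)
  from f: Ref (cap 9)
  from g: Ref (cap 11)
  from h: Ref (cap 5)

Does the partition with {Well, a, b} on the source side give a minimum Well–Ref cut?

Given cut capacity: 5 + 3 + 5 = 13.
Augment Well→a→e→g→Ref: bottleneck 3, flow now 3.
Augment Well→b→d→f→Ref: bottleneck 5, flow now 8.
Augment Well→c→d→f→Ref: bottleneck 3, flow now 11.
Augment Well→c→d→h→Ref: bottleneck 2, flow now 13.
No augmenting path remains; maximum flow = 13.
Cut capacity 13 equals the max flow, so it is a minimum cut.

Yes — it is a minimum cut (capacity 13).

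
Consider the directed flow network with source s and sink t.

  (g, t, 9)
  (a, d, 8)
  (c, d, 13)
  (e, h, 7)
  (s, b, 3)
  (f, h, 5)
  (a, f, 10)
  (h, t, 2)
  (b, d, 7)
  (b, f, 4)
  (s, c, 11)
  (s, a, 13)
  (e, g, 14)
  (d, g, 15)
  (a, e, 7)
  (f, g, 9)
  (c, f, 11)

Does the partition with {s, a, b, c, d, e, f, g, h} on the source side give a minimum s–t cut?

Yes — it is a minimum cut (capacity 11).

Given cut capacity: 9 + 2 = 11.
Augment s→a→d→g→t: bottleneck 8, flow now 8.
Augment s→a→e→g→t: bottleneck 1, flow now 9.
Augment s→a→e→h→t: bottleneck 2, flow now 11.
No augmenting path remains; maximum flow = 11.
Cut capacity 11 equals the max flow, so it is a minimum cut.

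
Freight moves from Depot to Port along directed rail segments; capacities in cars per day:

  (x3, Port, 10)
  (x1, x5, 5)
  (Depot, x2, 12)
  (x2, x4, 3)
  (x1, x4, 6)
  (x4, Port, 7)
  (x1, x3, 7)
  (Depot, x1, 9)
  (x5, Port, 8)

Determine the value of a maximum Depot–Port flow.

Augment Depot→x1→x3→Port: bottleneck 7, flow now 7.
Augment Depot→x1→x4→Port: bottleneck 2, flow now 9.
Augment Depot→x2→x4→Port: bottleneck 3, flow now 12.
No augmenting path remains; maximum flow = 12.
In the residual graph, reachable from Depot: {Depot, x2}.
Min-cut edges: Depot→x1 (9), x2→x4 (3); capacity 9 + 3 = 12.
This cut is saturated, so no flow can exceed 12.

12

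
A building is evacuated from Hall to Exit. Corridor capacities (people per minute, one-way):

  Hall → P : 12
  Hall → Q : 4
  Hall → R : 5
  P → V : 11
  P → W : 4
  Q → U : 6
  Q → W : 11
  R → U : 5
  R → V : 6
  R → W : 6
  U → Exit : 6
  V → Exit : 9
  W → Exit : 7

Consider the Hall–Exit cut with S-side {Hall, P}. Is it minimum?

No — its capacity is 24, but the minimum cut has capacity 21.

Given cut capacity: 4 + 5 + 11 + 4 = 24.
Augment Hall→P→V→Exit: bottleneck 9, flow now 9.
Augment Hall→P→W→Exit: bottleneck 3, flow now 12.
Augment Hall→Q→U→Exit: bottleneck 4, flow now 16.
Augment Hall→R→U→Exit: bottleneck 2, flow now 18.
Augment Hall→R→W→Exit: bottleneck 3, flow now 21.
No augmenting path remains; maximum flow = 21.
In the residual graph, reachable from Hall: {Hall}.
Min-cut edges: Hall→P (12), Hall→Q (4), Hall→R (5); capacity 12 + 4 + 5 = 21.
Cut capacity 24 exceeds the max flow 21, so it is not minimum.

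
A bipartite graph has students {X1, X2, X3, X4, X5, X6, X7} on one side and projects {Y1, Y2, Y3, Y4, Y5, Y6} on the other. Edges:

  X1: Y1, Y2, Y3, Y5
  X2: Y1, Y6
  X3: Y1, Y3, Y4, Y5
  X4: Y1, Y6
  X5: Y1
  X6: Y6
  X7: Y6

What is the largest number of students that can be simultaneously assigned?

4

Unit-capacity flow: source→left, listed edges, right→sink; max matching = max flow.
Augmenting path X1→Y1 (+1); matched 1.
Augmenting path X2→Y6 (+1); matched 2.
Augmenting path X3→Y3 (+1); matched 3.
Augmenting path X4→Y1→X1→Y2 (+1); matched 4.
No augmenting path remains; maximum matching = 4.
König certificate: {X1, X3, Y1, Y6} is a vertex cover of size 4 (every listed pair touches it), so no matching can be larger.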